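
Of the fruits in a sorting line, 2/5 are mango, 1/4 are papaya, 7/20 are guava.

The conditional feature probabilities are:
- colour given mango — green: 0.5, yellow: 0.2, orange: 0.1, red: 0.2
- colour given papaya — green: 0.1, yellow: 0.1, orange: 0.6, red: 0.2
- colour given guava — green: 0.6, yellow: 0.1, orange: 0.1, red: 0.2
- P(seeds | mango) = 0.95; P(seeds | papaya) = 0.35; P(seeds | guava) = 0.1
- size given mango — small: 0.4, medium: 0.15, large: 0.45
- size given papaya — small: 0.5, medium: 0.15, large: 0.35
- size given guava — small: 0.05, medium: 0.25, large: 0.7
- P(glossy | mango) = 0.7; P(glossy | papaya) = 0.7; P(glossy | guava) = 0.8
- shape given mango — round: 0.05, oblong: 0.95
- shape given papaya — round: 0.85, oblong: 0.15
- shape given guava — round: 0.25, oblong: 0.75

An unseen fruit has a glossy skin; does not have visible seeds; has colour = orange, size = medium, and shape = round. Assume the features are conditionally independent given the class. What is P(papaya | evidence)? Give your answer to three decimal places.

mango: 0.4 × 0.1 × (1−0.95) × 0.15 × 0.7 × 0.05 = 0.0000105
papaya: 0.25 × 0.6 × (1−0.35) × 0.15 × 0.7 × 0.85 = 0.008701875
guava: 0.35 × 0.1 × (1−0.1) × 0.25 × 0.8 × 0.25 = 0.001575
P(papaya | x) = 0.008701875 / 0.010287375 ≈ 0.846

0.846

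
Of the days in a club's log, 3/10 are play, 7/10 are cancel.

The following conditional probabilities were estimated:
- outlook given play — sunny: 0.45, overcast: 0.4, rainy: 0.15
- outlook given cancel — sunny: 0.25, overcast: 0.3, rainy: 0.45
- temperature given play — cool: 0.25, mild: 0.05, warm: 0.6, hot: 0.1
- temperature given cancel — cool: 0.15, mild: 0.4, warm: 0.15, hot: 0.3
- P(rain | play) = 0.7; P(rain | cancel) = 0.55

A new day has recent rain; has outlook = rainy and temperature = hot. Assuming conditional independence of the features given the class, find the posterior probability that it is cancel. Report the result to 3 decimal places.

0.943

play: 0.3 × 0.15 × 0.1 × 0.7 = 0.00315
cancel: 0.7 × 0.45 × 0.3 × 0.55 = 0.051975
P(cancel | x) = 0.051975 / 0.055125 ≈ 0.943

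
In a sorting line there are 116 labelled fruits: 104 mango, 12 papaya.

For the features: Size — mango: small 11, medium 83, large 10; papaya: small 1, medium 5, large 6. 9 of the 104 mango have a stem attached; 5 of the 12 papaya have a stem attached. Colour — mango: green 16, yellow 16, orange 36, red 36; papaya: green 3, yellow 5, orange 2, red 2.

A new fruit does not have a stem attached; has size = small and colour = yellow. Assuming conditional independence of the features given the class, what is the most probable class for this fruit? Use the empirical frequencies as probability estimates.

mango

mango: (104/116) × (11/104) × (95/104) × (16/104) ≈ 0.0133264
papaya: (12/116) × (1/12) × (7/12) × (5/12) ≈ 0.00209531
Highest score → mango.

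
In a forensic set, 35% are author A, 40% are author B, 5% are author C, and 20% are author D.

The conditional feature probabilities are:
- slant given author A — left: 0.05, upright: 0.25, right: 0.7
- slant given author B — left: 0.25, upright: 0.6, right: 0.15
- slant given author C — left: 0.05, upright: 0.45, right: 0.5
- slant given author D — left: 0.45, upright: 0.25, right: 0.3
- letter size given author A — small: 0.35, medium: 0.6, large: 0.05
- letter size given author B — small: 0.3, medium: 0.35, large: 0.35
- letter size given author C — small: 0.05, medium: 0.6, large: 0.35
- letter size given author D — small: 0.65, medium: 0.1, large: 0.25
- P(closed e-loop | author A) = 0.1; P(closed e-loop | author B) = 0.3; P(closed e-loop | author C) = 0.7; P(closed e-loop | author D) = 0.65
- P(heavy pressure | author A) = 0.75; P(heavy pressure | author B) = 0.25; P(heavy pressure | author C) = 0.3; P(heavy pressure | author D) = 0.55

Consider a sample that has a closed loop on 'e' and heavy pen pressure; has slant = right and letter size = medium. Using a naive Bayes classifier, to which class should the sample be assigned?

author A

author A: 0.35 × 0.7 × 0.6 × 0.1 × 0.75 = 0.011025
author B: 0.4 × 0.15 × 0.35 × 0.3 × 0.25 = 0.001575
author C: 0.05 × 0.5 × 0.6 × 0.7 × 0.3 = 0.00315
author D: 0.2 × 0.3 × 0.1 × 0.65 × 0.55 = 0.002145
Highest score → author A.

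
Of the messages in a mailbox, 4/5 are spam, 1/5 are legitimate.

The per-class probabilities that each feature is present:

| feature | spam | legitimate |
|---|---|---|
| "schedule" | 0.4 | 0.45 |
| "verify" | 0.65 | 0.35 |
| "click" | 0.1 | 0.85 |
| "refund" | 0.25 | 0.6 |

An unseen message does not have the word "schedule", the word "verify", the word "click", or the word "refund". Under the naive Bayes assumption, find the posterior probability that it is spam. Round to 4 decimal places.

spam: 0.8 × (1−0.4) × (1−0.65) × (1−0.1) × (1−0.25) = 0.1134
legitimate: 0.2 × (1−0.45) × (1−0.35) × (1−0.85) × (1−0.6) = 0.00429
P(spam | x) = 0.1134 / 0.11769 ≈ 0.9635

0.9635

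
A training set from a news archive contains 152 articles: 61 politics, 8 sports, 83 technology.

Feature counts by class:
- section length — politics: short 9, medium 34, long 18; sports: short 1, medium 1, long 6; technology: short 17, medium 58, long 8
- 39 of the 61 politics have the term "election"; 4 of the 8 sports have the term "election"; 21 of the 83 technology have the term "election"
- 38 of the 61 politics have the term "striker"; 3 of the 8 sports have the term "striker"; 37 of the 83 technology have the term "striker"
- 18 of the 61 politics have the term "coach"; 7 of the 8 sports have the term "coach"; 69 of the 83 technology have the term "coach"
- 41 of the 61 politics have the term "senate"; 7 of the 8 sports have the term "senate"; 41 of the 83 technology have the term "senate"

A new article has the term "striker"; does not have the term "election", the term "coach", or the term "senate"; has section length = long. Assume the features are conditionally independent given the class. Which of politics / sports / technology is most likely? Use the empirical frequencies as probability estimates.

politics: (61/152) × (18/61) × (22/61) × (38/61) × (43/61) × (20/61) ≈ 0.00614914
sports: (8/152) × (6/8) × (4/8) × (3/8) × (1/8) × (1/8) ≈ 0.000115646
technology: (83/152) × (8/83) × (62/83) × (37/83) × (14/83) × (42/83) ≈ 0.00149591
Highest score → politics.

politics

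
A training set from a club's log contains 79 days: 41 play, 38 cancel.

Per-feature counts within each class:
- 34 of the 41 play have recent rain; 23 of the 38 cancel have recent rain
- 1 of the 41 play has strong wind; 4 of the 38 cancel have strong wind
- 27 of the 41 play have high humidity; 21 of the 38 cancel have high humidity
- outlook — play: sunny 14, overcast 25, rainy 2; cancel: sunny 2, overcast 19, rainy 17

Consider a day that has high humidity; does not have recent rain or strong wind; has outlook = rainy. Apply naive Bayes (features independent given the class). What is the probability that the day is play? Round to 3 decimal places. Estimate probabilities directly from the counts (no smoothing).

0.062

play: (41/79) × (7/41) × (40/41) × (27/41) × (2/41) ≈ 0.00277698
cancel: (38/79) × (15/38) × (34/38) × (21/38) × (17/38) ≈ 0.0420011
P(play | x) = 0.00277698 / 0.04477808 ≈ 0.062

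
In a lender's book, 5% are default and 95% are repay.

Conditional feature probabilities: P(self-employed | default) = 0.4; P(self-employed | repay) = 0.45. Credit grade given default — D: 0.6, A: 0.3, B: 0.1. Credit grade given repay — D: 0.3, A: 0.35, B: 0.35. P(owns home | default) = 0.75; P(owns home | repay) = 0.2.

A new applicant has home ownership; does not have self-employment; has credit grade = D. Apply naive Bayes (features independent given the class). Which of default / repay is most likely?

default: 0.05 × (1−0.4) × 0.6 × 0.75 = 0.0135
repay: 0.95 × (1−0.45) × 0.3 × 0.2 = 0.03135
Highest score → repay.

repay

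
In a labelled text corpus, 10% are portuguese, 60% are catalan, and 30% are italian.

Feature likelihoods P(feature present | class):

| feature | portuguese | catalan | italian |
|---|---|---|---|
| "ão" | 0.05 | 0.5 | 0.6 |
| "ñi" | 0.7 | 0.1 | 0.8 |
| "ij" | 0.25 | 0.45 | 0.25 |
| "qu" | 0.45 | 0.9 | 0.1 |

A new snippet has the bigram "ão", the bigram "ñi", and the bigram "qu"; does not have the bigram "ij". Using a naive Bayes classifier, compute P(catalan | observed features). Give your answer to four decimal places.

portuguese: 0.1 × 0.05 × 0.7 × (1−0.25) × 0.45 = 0.00118125
catalan: 0.6 × 0.5 × 0.1 × (1−0.45) × 0.9 = 0.01485
italian: 0.3 × 0.6 × 0.8 × (1−0.25) × 0.1 = 0.0108
P(catalan | x) = 0.01485 / 0.02683125 ≈ 0.5535

0.5535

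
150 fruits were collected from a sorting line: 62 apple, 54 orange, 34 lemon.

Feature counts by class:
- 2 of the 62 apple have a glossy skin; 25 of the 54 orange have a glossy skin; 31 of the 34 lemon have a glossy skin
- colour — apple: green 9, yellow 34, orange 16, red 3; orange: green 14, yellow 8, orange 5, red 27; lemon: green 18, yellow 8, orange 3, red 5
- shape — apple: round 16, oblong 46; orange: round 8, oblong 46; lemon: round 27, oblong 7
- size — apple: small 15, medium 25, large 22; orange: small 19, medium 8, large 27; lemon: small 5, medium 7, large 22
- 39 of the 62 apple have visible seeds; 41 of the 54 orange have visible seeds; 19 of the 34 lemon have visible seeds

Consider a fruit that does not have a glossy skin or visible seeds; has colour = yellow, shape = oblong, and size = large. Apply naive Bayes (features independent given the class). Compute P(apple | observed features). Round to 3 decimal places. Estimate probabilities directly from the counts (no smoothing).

apple: (62/150) × (60/62) × (34/62) × (46/62) × (22/62) × (23/62) ≈ 0.021423
orange: (54/150) × (29/54) × (8/54) × (46/54) × (27/54) × (13/54) ≈ 0.00293688
lemon: (34/150) × (3/34) × (8/34) × (7/34) × (22/34) × (15/34) ≈ 0.000276577
P(apple | x) = 0.021423 / 0.024636457 ≈ 0.870

0.870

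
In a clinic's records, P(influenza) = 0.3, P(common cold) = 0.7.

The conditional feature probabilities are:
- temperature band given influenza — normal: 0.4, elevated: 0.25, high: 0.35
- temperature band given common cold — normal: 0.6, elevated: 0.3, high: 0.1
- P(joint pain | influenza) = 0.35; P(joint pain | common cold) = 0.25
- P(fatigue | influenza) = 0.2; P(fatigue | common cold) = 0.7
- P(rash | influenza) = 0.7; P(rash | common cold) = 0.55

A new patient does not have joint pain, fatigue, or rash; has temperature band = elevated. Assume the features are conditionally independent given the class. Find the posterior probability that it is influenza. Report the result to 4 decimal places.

influenza: 0.3 × 0.25 × (1−0.35) × (1−0.2) × (1−0.7) = 0.0117
common cold: 0.7 × 0.3 × (1−0.25) × (1−0.7) × (1−0.55) = 0.0212625
P(influenza | x) = 0.0117 / 0.0329625 ≈ 0.3549

0.3549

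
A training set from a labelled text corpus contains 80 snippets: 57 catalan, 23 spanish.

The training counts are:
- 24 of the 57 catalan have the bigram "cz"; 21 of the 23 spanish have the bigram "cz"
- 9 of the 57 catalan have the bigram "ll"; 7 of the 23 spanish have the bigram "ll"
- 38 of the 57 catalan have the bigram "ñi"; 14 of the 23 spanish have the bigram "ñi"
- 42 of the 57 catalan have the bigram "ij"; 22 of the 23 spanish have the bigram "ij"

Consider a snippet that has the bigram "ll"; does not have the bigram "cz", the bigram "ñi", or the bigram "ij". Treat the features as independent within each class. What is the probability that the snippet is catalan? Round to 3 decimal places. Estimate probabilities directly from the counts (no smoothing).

catalan: (57/80) × (33/57) × (9/57) × (19/57) × (15/57) ≈ 0.0057133
spanish: (23/80) × (2/23) × (7/23) × (9/23) × (1/23) ≈ 0.000129449
P(catalan | x) = 0.0057133 / 0.005842749 ≈ 0.978

0.978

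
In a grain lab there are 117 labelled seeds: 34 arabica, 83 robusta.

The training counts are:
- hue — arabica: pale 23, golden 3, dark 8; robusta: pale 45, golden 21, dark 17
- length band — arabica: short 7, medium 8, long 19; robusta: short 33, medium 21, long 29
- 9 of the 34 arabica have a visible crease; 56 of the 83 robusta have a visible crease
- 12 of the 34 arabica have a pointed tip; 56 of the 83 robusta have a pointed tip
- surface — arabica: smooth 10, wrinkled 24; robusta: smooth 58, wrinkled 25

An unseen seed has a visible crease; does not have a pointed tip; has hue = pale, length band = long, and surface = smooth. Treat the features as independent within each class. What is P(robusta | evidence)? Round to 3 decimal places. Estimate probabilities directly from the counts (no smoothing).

0.788

arabica: (34/117) × (23/34) × (19/34) × (9/34) × (22/34) × (10/34) ≈ 0.00553408
robusta: (83/117) × (45/83) × (29/83) × (56/83) × (27/83) × (58/83) ≈ 0.0206107
P(robusta | x) = 0.0206107 / 0.02614478 ≈ 0.788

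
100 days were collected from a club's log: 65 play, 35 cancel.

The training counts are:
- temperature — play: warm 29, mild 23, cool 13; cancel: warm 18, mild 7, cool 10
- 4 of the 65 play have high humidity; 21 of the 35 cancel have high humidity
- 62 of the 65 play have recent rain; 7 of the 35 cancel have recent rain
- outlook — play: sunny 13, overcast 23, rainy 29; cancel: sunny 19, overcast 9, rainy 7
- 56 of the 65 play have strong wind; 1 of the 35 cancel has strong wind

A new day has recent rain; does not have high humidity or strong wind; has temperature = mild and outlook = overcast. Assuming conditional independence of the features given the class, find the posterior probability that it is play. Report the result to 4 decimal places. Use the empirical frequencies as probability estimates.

0.8782

play: (65/100) × (23/65) × (61/65) × (62/65) × (23/65) × (9/65) ≈ 0.0100871
cancel: (35/100) × (7/35) × (14/35) × (7/35) × (9/35) × (34/35) ≈ 0.00139886
P(play | x) = 0.0100871 / 0.01148596 ≈ 0.8782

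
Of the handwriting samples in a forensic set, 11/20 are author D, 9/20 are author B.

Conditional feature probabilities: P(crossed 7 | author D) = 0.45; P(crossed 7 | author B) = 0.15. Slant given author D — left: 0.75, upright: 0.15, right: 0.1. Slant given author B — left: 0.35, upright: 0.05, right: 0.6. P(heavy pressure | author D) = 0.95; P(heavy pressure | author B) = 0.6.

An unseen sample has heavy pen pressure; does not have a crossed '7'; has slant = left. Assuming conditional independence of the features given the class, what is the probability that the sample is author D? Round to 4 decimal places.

author D: 0.55 × (1−0.45) × 0.75 × 0.95 = 0.21553125
author B: 0.45 × (1−0.15) × 0.35 × 0.6 = 0.080325
P(author D | x) = 0.21553125 / 0.29585625 ≈ 0.7285

0.7285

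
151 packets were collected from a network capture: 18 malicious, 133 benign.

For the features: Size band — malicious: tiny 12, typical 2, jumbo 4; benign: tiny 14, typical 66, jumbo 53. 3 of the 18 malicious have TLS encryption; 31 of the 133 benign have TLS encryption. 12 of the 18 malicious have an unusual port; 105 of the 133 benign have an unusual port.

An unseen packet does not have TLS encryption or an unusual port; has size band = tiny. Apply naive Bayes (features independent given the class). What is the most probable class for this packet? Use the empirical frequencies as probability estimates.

malicious: (18/151) × (12/18) × (15/18) × (6/18) ≈ 0.0220751
benign: (133/151) × (14/133) × (102/133) × (28/133) ≈ 0.0149695
Highest score → malicious.

malicious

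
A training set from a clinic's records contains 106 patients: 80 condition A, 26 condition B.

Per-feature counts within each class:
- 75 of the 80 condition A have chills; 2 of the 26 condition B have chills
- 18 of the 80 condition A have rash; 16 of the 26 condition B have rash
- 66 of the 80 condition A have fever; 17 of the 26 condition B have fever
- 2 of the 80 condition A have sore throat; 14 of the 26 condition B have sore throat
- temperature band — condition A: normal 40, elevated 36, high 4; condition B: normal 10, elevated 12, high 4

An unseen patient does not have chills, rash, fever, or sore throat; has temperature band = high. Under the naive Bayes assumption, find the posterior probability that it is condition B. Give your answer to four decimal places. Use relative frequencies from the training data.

condition A: (80/106) × (5/80) × (62/80) × (14/80) × (78/80) × (4/80) ≈ 0.000311874
condition B: (26/106) × (24/26) × (10/26) × (9/26) × (12/26) × (4/26) ≈ 0.0021404
P(condition B | x) = 0.0021404 / 0.002452274 ≈ 0.8728

0.8728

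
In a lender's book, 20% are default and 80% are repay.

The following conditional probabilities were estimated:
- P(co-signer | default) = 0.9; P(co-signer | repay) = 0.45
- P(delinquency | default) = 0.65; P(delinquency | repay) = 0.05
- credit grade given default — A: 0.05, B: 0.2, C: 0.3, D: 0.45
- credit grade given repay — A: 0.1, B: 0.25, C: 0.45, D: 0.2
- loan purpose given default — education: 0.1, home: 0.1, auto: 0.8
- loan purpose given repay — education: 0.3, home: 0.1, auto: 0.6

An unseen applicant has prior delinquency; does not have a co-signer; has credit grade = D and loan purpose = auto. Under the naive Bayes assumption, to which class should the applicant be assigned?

default: 0.2 × (1−0.9) × 0.65 × 0.45 × 0.8 = 0.00468
repay: 0.8 × (1−0.45) × 0.05 × 0.2 × 0.6 = 0.00264
Highest score → default.

default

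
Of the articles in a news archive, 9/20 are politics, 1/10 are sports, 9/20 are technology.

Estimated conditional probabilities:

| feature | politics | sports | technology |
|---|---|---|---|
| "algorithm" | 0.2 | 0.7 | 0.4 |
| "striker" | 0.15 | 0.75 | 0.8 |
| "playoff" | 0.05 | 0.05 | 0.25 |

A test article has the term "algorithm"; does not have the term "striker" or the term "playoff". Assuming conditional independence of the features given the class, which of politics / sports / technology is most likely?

politics

politics: 0.45 × 0.2 × (1−0.15) × (1−0.05) = 0.072675
sports: 0.1 × 0.7 × (1−0.75) × (1−0.05) = 0.016625
technology: 0.45 × 0.4 × (1−0.8) × (1−0.25) = 0.027
Highest score → politics.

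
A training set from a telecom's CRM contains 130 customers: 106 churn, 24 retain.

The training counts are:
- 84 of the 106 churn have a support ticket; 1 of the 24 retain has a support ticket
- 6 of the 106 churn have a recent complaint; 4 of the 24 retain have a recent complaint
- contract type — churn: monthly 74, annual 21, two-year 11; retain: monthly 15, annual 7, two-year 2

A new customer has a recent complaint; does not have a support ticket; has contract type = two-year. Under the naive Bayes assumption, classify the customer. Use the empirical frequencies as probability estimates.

retain

churn: (106/130) × (22/106) × (6/106) × (11/106) ≈ 0.000994058
retain: (24/130) × (23/24) × (4/24) × (2/24) ≈ 0.00245726
Highest score → retain.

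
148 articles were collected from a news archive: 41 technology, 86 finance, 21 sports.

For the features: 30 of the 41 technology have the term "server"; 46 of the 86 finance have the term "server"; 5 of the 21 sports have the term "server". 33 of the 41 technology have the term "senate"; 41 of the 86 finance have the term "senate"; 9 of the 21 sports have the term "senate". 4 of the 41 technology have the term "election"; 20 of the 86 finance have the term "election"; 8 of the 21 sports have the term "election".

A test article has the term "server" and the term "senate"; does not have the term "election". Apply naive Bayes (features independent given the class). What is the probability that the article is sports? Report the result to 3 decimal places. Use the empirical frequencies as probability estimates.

technology: (41/148) × (30/41) × (33/41) × (37/41) ≈ 0.147234
finance: (86/148) × (46/86) × (41/86) × (66/86) ≈ 0.113717
sports: (21/148) × (5/21) × (9/21) × (13/21) ≈ 0.00896304
P(sports | x) = 0.00896304 / 0.26991404 ≈ 0.033

0.033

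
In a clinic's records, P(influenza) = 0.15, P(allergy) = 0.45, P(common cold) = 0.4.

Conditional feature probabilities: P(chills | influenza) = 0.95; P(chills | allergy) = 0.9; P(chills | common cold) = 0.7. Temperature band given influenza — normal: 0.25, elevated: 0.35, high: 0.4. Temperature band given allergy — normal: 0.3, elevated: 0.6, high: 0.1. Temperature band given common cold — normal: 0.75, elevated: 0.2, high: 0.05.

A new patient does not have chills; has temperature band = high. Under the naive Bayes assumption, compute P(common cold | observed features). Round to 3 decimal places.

influenza: 0.15 × (1−0.95) × 0.4 = 0.003
allergy: 0.45 × (1−0.9) × 0.1 = 0.0045
common cold: 0.4 × (1−0.7) × 0.05 = 0.006
P(common cold | x) = 0.006 / 0.0135 ≈ 0.444

0.444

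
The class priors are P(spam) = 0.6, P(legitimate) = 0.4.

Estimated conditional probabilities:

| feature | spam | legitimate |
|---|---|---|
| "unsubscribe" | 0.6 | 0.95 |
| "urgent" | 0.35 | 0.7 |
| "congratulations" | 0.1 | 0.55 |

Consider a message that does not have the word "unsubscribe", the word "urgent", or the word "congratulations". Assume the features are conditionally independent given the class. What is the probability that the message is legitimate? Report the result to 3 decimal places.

0.019

spam: 0.6 × (1−0.6) × (1−0.35) × (1−0.1) = 0.1404
legitimate: 0.4 × (1−0.95) × (1−0.7) × (1−0.55) = 0.0027
P(legitimate | x) = 0.0027 / 0.1431 ≈ 0.019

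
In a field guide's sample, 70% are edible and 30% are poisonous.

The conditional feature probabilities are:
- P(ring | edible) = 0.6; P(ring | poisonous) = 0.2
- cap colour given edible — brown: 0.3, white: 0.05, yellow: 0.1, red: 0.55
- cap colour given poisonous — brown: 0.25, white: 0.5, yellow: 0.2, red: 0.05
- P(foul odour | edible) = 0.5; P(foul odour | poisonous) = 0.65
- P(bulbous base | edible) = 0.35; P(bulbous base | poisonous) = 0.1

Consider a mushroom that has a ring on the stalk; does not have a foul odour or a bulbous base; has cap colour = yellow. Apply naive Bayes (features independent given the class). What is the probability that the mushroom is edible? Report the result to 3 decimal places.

0.783

edible: 0.7 × 0.6 × 0.1 × (1−0.5) × (1−0.35) = 0.01365
poisonous: 0.3 × 0.2 × 0.2 × (1−0.65) × (1−0.1) = 0.00378
P(edible | x) = 0.01365 / 0.01743 ≈ 0.783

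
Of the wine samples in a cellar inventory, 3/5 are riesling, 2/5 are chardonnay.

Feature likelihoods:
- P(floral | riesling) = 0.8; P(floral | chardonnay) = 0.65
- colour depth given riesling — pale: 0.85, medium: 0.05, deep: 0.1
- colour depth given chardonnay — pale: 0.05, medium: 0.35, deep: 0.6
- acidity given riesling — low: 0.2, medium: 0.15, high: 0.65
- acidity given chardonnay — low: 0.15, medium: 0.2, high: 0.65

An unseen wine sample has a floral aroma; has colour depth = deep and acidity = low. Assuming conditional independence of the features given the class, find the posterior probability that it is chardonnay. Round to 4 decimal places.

riesling: 0.6 × 0.8 × 0.1 × 0.2 = 0.0096
chardonnay: 0.4 × 0.65 × 0.6 × 0.15 = 0.0234
P(chardonnay | x) = 0.0234 / 0.033 ≈ 0.7091

0.7091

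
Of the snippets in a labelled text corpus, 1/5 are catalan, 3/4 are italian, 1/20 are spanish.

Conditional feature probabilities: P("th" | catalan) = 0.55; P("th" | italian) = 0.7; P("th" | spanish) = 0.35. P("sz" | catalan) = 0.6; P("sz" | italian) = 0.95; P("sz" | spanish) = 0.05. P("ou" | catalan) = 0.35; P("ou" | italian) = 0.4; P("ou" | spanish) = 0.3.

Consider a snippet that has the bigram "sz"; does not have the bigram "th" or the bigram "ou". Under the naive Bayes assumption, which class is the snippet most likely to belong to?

italian

catalan: 0.2 × (1−0.55) × 0.6 × (1−0.35) = 0.0351
italian: 0.75 × (1−0.7) × 0.95 × (1−0.4) = 0.12825
spanish: 0.05 × (1−0.35) × 0.05 × (1−0.3) = 0.0011375
Highest score → italian.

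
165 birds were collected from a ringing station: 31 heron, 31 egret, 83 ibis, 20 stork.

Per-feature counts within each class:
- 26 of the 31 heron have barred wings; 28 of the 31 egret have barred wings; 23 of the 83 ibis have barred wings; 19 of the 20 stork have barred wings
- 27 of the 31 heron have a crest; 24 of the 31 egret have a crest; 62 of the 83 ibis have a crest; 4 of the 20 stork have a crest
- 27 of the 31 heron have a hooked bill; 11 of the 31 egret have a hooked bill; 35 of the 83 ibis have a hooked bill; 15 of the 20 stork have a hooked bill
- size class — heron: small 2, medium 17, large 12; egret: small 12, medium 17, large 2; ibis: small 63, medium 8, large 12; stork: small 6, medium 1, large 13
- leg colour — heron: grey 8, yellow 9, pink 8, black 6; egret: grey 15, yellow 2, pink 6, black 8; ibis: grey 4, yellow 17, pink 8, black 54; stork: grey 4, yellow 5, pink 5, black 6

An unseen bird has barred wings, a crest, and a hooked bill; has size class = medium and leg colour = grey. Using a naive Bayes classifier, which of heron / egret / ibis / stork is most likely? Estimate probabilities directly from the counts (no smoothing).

heron

heron: (31/165) × (26/31) × (27/31) × (27/31) × (17/31) × (8/31) ≈ 0.0169164
egret: (31/165) × (28/31) × (24/31) × (11/31) × (17/31) × (15/31) ≈ 0.01237
ibis: (83/165) × (23/83) × (62/83) × (35/83) × (8/83) × (4/83) ≈ 0.000203958
stork: (20/165) × (19/20) × (4/20) × (15/20) × (1/20) × (4/20) ≈ 0.000172727
Highest score → heron.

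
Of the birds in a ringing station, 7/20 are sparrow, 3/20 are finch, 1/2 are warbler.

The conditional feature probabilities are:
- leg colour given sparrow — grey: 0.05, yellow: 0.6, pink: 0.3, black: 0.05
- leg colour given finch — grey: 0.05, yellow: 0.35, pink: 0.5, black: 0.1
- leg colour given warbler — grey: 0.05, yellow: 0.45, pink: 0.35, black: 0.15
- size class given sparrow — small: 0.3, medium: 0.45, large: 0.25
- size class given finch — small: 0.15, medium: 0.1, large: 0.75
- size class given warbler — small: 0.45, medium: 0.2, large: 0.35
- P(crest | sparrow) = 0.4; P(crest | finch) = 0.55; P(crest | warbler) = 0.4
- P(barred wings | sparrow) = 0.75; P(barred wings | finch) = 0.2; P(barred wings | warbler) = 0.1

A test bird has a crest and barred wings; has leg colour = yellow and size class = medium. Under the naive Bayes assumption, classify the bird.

sparrow: 0.35 × 0.6 × 0.45 × 0.4 × 0.75 = 0.02835
finch: 0.15 × 0.35 × 0.1 × 0.55 × 0.2 = 0.0005775
warbler: 0.5 × 0.45 × 0.2 × 0.4 × 0.1 = 0.0018
Highest score → sparrow.

sparrow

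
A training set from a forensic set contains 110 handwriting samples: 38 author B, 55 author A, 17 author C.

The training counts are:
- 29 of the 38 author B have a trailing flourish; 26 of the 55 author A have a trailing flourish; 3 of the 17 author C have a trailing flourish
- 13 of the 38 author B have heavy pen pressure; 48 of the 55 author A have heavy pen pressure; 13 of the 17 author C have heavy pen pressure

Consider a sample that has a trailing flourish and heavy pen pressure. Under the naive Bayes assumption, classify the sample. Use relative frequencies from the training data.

author A

author B: (38/110) × (29/38) × (13/38) ≈ 0.0901914
author A: (55/110) × (26/55) × (48/55) ≈ 0.206281
author C: (17/110) × (3/17) × (13/17) ≈ 0.0208556
Highest score → author A.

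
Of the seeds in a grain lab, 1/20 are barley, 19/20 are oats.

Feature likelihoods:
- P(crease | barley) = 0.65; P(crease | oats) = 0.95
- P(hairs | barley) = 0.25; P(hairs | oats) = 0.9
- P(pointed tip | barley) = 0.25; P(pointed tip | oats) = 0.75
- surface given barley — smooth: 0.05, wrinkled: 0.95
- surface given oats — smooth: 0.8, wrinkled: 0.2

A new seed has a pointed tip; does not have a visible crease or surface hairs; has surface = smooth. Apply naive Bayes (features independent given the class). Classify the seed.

barley: 0.05 × (1−0.65) × (1−0.25) × 0.25 × 0.05 = 0.0001640625
oats: 0.95 × (1−0.95) × (1−0.9) × 0.75 × 0.8 = 0.00285
Highest score → oats.

oats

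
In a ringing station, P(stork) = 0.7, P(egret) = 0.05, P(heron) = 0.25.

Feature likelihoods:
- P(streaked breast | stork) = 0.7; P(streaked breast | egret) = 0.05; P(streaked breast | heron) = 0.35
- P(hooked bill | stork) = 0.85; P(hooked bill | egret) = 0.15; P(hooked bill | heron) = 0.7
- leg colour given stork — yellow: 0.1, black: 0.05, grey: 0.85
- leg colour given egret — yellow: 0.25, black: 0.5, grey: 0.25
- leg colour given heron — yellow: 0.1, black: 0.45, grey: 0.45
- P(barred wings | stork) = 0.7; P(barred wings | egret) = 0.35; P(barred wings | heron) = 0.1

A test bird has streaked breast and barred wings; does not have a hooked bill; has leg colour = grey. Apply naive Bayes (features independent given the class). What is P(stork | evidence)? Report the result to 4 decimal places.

0.9697

stork: 0.7 × 0.7 × (1−0.85) × 0.85 × 0.7 = 0.0437325
egret: 0.05 × 0.05 × (1−0.15) × 0.25 × 0.35 = 0.0001859375
heron: 0.25 × 0.35 × (1−0.7) × 0.45 × 0.1 = 0.00118125
P(stork | x) = 0.0437325 / 0.0450996875 ≈ 0.9697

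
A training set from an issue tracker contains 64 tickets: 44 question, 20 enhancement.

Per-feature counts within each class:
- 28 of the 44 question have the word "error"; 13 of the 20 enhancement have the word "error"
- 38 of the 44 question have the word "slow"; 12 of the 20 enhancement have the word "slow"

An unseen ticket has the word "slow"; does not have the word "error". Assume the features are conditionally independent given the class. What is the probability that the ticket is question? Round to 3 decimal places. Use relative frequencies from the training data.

0.767

question: (44/64) × (16/44) × (38/44) ≈ 0.215909
enhancement: (20/64) × (7/20) × (12/20) = 0.065625
P(question | x) = 0.215909 / 0.281534 ≈ 0.767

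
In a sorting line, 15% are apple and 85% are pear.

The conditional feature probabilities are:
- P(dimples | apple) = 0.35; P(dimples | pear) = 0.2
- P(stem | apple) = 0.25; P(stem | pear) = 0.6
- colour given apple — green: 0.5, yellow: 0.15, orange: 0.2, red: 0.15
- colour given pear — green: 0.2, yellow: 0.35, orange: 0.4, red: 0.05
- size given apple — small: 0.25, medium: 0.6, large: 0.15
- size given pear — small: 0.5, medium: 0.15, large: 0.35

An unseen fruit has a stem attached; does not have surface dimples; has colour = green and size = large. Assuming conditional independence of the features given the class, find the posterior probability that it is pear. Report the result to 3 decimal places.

0.940

apple: 0.15 × (1−0.35) × 0.25 × 0.5 × 0.15 = 0.001828125
pear: 0.85 × (1−0.2) × 0.6 × 0.2 × 0.35 = 0.02856
P(pear | x) = 0.02856 / 0.030388125 ≈ 0.940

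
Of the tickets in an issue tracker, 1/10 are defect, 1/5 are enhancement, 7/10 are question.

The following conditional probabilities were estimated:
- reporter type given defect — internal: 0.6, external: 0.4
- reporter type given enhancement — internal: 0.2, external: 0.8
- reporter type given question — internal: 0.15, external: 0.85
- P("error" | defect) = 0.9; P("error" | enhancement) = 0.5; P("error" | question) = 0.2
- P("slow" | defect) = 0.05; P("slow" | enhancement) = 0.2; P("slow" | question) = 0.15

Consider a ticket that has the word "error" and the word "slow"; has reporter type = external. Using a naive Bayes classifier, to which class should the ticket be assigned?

question

defect: 0.1 × 0.4 × 0.9 × 0.05 = 0.0018
enhancement: 0.2 × 0.8 × 0.5 × 0.2 = 0.016
question: 0.7 × 0.85 × 0.2 × 0.15 = 0.01785
Highest score → question.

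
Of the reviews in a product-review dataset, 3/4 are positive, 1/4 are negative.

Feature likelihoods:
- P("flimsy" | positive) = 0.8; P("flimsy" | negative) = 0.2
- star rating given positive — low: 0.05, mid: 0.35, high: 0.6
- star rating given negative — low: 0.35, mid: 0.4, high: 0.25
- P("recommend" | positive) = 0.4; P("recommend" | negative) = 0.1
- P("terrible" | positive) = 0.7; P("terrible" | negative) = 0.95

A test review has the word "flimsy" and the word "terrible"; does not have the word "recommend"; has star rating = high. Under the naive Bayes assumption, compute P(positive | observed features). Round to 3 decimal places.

0.934

positive: 0.75 × 0.8 × 0.6 × (1−0.4) × 0.7 = 0.1512
negative: 0.25 × 0.2 × 0.25 × (1−0.1) × 0.95 = 0.0106875
P(positive | x) = 0.1512 / 0.1618875 ≈ 0.934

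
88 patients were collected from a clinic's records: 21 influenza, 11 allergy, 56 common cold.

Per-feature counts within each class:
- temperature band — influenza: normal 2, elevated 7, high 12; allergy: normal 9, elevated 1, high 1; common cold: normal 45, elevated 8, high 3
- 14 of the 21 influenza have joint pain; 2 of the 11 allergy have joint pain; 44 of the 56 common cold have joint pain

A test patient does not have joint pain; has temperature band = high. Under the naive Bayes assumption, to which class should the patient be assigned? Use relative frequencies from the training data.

influenza: (21/88) × (12/21) × (7/21) ≈ 0.0454545
allergy: (11/88) × (1/11) × (9/11) ≈ 0.00929752
common cold: (56/88) × (3/56) × (12/56) ≈ 0.00730519
Highest score → influenza.

influenza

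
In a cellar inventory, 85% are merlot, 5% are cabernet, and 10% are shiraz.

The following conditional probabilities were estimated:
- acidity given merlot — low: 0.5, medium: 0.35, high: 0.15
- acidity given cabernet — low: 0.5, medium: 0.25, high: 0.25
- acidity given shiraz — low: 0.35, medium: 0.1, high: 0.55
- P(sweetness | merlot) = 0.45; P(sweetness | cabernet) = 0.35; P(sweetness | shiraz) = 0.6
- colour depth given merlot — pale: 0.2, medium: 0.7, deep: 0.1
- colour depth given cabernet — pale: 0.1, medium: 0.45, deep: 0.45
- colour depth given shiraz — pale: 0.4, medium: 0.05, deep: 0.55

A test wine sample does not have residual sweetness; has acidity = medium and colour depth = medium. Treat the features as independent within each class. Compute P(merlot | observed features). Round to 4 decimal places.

merlot: 0.85 × 0.35 × (1−0.45) × 0.7 = 0.1145375
cabernet: 0.05 × 0.25 × (1−0.35) × 0.45 = 0.00365625
shiraz: 0.1 × 0.1 × (1−0.6) × 0.05 = 0.0002
P(merlot | x) = 0.1145375 / 0.11839375 ≈ 0.9674

0.9674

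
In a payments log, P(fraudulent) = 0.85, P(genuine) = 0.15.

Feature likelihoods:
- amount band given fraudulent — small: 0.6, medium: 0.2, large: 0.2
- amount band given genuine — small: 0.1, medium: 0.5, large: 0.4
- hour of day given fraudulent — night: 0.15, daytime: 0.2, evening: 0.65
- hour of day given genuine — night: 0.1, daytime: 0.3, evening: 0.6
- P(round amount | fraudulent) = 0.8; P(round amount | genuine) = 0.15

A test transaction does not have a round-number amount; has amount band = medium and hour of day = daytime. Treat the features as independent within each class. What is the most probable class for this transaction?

genuine

fraudulent: 0.85 × 0.2 × 0.2 × (1−0.8) = 0.0068
genuine: 0.15 × 0.5 × 0.3 × (1−0.15) = 0.019125
Highest score → genuine.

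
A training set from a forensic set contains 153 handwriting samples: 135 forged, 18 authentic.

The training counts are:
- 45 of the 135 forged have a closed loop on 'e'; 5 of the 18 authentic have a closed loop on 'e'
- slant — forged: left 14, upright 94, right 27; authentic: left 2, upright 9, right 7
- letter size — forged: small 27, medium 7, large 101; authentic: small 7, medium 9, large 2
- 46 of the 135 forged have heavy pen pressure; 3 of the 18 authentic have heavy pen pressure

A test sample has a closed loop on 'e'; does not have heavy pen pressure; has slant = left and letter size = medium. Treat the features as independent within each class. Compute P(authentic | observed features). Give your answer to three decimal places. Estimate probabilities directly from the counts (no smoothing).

forged: (135/153) × (45/135) × (14/135) × (7/135) × (89/135) ≈ 0.00104264
authentic: (18/153) × (5/18) × (2/18) × (9/18) × (15/18) ≈ 0.00151295
P(authentic | x) = 0.00151295 / 0.00255559 ≈ 0.592

0.592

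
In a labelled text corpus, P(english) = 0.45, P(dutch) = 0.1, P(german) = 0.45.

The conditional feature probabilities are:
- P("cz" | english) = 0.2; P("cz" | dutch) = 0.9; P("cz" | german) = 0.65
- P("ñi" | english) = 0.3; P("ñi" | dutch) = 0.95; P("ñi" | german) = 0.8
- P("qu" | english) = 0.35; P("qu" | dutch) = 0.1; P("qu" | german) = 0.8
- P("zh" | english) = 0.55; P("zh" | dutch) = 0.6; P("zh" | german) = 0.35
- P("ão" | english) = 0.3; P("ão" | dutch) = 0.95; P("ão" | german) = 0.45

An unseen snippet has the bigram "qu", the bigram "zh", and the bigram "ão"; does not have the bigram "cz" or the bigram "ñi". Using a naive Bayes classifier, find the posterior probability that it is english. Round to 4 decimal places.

english: 0.45 × (1−0.2) × (1−0.3) × 0.35 × 0.55 × 0.3 = 0.014553
dutch: 0.1 × (1−0.9) × (1−0.95) × 0.1 × 0.6 × 0.95 = 0.0000285
german: 0.45 × (1−0.65) × (1−0.8) × 0.8 × 0.35 × 0.45 = 0.003969
P(english | x) = 0.014553 / 0.0185505 ≈ 0.7845

0.7845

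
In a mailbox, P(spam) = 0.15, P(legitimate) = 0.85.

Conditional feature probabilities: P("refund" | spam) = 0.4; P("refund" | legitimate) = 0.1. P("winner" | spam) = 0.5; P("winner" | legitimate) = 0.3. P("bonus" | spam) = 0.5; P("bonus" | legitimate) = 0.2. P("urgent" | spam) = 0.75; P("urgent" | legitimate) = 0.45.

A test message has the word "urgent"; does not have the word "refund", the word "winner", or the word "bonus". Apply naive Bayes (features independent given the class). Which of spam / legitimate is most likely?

legitimate

spam: 0.15 × (1−0.4) × (1−0.5) × (1−0.5) × 0.75 = 0.016875
legitimate: 0.85 × (1−0.1) × (1−0.3) × (1−0.2) × 0.45 = 0.19278
Highest score → legitimate.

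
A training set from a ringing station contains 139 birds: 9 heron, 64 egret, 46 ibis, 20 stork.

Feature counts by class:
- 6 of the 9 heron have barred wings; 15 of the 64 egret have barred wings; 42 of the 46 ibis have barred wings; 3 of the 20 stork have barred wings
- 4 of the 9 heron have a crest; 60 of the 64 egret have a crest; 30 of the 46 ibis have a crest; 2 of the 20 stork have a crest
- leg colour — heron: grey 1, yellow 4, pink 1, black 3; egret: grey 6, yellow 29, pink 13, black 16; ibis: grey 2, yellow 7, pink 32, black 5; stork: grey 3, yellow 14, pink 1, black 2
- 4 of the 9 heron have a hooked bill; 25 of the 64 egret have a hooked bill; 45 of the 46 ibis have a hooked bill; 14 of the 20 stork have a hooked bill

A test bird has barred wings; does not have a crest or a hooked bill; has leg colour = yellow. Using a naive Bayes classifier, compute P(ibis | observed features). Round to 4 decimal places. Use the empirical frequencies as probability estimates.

0.0285

heron: (9/139) × (6/9) × (5/9) × (4/9) × (5/9) ≈ 0.00592119
egret: (64/139) × (15/64) × (4/64) × (29/64) × (39/64) ≈ 0.00186234
ibis: (46/139) × (42/46) × (16/46) × (7/46) × (1/46) ≈ 0.000347679
stork: (20/139) × (3/20) × (18/20) × (14/20) × (6/20) ≈ 0.00407914
P(ibis | x) = 0.000347679 / 0.012210349 ≈ 0.0285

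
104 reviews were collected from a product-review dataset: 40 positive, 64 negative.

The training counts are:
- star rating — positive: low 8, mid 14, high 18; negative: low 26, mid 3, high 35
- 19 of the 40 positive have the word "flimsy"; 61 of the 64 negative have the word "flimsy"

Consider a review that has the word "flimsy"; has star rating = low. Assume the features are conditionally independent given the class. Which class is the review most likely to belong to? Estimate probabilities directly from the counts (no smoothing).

positive: (40/104) × (8/40) × (19/40) ≈ 0.0365385
negative: (64/104) × (26/64) × (61/64) = 0.23828125
Highest score → negative.

negative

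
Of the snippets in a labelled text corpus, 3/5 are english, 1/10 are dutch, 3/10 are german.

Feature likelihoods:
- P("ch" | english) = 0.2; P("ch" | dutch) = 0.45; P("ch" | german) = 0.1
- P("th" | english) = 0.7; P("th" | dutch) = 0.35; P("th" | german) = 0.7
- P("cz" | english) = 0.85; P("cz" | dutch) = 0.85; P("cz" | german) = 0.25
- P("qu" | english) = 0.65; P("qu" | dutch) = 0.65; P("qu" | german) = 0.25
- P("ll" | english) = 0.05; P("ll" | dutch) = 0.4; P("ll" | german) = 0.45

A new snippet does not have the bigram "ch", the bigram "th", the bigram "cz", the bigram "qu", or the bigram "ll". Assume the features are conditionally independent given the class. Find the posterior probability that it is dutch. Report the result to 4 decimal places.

0.0337

english: 0.6 × (1−0.2) × (1−0.7) × (1−0.85) × (1−0.65) × (1−0.05) = 0.007182
dutch: 0.1 × (1−0.45) × (1−0.35) × (1−0.85) × (1−0.65) × (1−0.4) = 0.001126125
german: 0.3 × (1−0.1) × (1−0.7) × (1−0.25) × (1−0.25) × (1−0.45) = 0.025059375
P(dutch | x) = 0.001126125 / 0.0333675 ≈ 0.0337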